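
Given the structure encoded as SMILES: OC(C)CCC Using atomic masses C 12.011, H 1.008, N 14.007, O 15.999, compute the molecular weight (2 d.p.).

First, the molecular formula is C5H12O (counting implicit H from valence).
  C: 5 × 12.011 = 60.055
  H: 12 × 1.008 = 12.096
  O: 1 × 15.999 = 15.999
Sum: 5×12.011 + 12×1.008 + 1×15.999 = 88.150 → 88.15 g/mol.

88.15 g/mol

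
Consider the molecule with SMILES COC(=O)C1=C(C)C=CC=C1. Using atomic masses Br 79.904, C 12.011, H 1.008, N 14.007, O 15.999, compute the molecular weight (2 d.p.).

150.18 g/mol

First, the molecular formula is C9H10O2 (counting implicit H from valence).
  C: 9 × 12.011 = 108.099
  H: 10 × 1.008 = 10.080
  O: 2 × 15.999 = 31.998
Sum: 9×12.011 + 10×1.008 + 2×15.999 = 150.177 → 150.18 g/mol.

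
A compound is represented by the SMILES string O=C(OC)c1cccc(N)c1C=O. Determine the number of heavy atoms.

13

Every atom symbol written in the SMILES (organic subset) is one heavy atom; implicit H are not written.
Heavy atoms by element → C:9, N:1, O:3.
Total: 13.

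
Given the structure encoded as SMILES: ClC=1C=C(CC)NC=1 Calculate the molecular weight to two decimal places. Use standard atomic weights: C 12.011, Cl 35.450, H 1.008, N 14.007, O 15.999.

129.59 g/mol

First, the molecular formula is C6H8ClN (counting implicit H from valence).
  C: 6 × 12.011 = 72.066
  Cl: 1 × 35.450 = 35.450
  H: 8 × 1.008 = 8.064
  N: 1 × 14.007 = 14.007
Sum: 6×12.011 + 1×35.450 + 8×1.008 + 1×14.007 = 129.587 → 129.59 g/mol.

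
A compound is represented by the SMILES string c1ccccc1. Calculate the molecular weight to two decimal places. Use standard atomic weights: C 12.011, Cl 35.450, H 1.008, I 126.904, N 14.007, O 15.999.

78.11 g/mol

First, the molecular formula is C6H6 (counting implicit H from valence).
  C: 6 × 12.011 = 72.066
  H: 6 × 1.008 = 6.048
Sum: 6×12.011 + 6×1.008 = 78.114 → 78.11 g/mol.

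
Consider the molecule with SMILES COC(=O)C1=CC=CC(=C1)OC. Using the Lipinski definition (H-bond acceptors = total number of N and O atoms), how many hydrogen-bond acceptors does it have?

3

N atoms: 0; O atoms: 3.
Lipinski HBA = 0 + 3 = 3.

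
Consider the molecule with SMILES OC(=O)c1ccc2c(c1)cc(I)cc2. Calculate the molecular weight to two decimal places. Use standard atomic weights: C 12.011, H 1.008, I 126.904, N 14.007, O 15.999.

First, the molecular formula is C11H7IO2 (counting implicit H from valence).
  C: 11 × 12.011 = 132.121
  H: 7 × 1.008 = 7.056
  I: 1 × 126.904 = 126.904
  O: 2 × 15.999 = 31.998
Sum: 11×12.011 + 7×1.008 + 1×126.904 + 2×15.999 = 298.079 → 298.08 g/mol.

298.08 g/mol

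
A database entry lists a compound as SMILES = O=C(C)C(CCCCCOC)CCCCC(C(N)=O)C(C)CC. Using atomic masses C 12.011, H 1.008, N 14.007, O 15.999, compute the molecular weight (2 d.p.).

First, the molecular formula is C19H37NO3 (counting implicit H from valence).
  C: 19 × 12.011 = 228.209
  H: 37 × 1.008 = 37.296
  N: 1 × 14.007 = 14.007
  O: 3 × 15.999 = 47.997
Sum: 19×12.011 + 37×1.008 + 1×14.007 + 3×15.999 = 327.509 → 327.51 g/mol.

327.51 g/mol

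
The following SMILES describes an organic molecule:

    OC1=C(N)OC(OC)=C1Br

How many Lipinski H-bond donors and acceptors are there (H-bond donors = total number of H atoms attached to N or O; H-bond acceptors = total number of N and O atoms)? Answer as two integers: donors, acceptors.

3, 4

Donors: find every N or O and count the H atoms it carries.
  atom 1 (O): bond orders sum to 1 → 1 H
  atom 4 (N): bond orders sum to 1 → 2 H
  atom 5 (O): bond orders sum to 2 → 0 H
  atom 7 (O): bond orders sum to 2 → 0 H
Lipinski HBD = 3.
Acceptors: N atoms = 1, O atoms = 3 → HBA = 4.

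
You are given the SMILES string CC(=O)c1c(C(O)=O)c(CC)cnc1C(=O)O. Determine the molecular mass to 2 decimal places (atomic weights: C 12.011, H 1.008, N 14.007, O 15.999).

First, the molecular formula is C11H11NO5 (counting implicit H from valence).
  C: 11 × 12.011 = 132.121
  H: 11 × 1.008 = 11.088
  N: 1 × 14.007 = 14.007
  O: 5 × 15.999 = 79.995
Sum: 11×12.011 + 11×1.008 + 1×14.007 + 5×15.999 = 237.211 → 237.21 g/mol.

237.21 g/mol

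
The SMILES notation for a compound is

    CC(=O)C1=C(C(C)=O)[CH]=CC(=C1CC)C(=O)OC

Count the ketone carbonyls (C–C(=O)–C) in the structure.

The ketone motif appears at heavy-atom positions 2, 6 in the SMILES.
Other groups present: 1 ester.
Ketone count: 2.

2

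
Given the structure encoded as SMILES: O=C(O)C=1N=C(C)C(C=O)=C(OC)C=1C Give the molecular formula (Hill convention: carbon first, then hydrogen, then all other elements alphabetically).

C10H11NO4

Walk through each heavy atom and fill implicit hydrogens from standard valence (C 4, N 3, O 2, S 2, halogen 1):
  atom 1: O, bond orders sum to 2 (valence 2) → 0 H
  atom 2: C, bond orders sum to 4 (valence 4) → 0 H
  atom 3: O, bond orders sum to 1 (valence 2) → 1 H
  atom 4: C, bond orders sum to 4 (valence 4) → 0 H
  atom 5: N, bond orders sum to 3 (valence 3) → 0 H
  atom 6: C, bond orders sum to 4 (valence 4) → 0 H
  atom 7: C, bond orders sum to 1 (valence 4) → 3 H
  atom 8: C, bond orders sum to 4 (valence 4) → 0 H
  atom 9: C, bond orders sum to 3 (valence 4) → 1 H
  atom 10: O, bond orders sum to 2 (valence 2) → 0 H
  atom 11: C, bond orders sum to 4 (valence 4) → 0 H
  atom 12: O, bond orders sum to 2 (valence 2) → 0 H
  atom 13: C, bond orders sum to 1 (valence 4) → 3 H
  atom 14: C, bond orders sum to 4 (valence 4) → 0 H
  atom 15: C, bond orders sum to 1 (valence 4) → 3 H
Totals → C:10, H:11, N:1, O:4.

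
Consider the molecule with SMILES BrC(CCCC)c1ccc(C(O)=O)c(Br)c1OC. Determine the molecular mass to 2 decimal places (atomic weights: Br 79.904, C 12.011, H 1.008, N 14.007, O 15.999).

First, the molecular formula is C13H16Br2O3 (counting implicit H from valence).
  Br: 2 × 79.904 = 159.808
  C: 13 × 12.011 = 156.143
  H: 16 × 1.008 = 16.128
  O: 3 × 15.999 = 47.997
Sum: 2×79.904 + 13×12.011 + 16×1.008 + 3×15.999 = 380.076 → 380.08 g/mol.

380.08 g/mol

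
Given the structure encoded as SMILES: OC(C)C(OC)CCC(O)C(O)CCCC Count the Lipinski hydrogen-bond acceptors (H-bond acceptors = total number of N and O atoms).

4

N atoms: 0; O atoms: 4.
Lipinski HBA = 0 + 4 = 4.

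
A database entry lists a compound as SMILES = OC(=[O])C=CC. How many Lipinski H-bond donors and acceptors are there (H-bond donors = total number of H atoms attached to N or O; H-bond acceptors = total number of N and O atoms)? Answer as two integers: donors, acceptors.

1, 2

Donors: find every N or O and count the H atoms it carries.
  atom 1 (O): bond orders sum to 1 → 1 H
  atom 3 (O): bond orders sum to 2 → 0 H
Lipinski HBD = 1.
Acceptors: N atoms = 0, O atoms = 2 → HBA = 2.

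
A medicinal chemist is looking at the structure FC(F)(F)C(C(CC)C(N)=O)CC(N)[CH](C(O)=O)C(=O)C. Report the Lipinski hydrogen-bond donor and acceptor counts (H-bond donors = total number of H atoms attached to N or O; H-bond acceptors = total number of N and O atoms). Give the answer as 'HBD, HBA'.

5, 6

Donors: find every N or O and count the H atoms it carries.
  atom 10 (N): bond orders sum to 1 → 2 H
  atom 11 (O): bond orders sum to 2 → 0 H
  atom 14 (N): bond orders sum to 1 → 2 H
  atom 17 (O): bond orders sum to 1 → 1 H
  atom 18 (O): bond orders sum to 2 → 0 H
  atom 20 (O): bond orders sum to 2 → 0 H
Lipinski HBD = 5.
Acceptors: N atoms = 2, O atoms = 4 → HBA = 6.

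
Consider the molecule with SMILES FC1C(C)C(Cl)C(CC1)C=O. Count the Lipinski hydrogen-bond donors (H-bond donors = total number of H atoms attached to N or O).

Donors: find every N or O and count the H atoms it carries.
  atom 11 (O): bond orders sum to 2 → 0 H
Lipinski HBD = 0.

0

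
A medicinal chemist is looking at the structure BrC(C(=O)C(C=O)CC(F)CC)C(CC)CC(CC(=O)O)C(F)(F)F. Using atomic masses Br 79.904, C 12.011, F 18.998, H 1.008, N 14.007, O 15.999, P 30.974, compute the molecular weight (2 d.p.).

435.25 g/mol

First, the molecular formula is C16H23BrF4O4 (counting implicit H from valence).
  Br: 1 × 79.904 = 79.904
  C: 16 × 12.011 = 192.176
  F: 4 × 18.998 = 75.992
  H: 23 × 1.008 = 23.184
  O: 4 × 15.999 = 63.996
Sum: 1×79.904 + 16×12.011 + 4×18.998 + 23×1.008 + 4×15.999 = 435.252 → 435.25 g/mol.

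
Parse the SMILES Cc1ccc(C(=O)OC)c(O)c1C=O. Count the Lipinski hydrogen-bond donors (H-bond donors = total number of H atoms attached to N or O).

Donors: find every N or O and count the H atoms it carries.
  atom 7 (O): bond orders sum to 2 → 0 H
  atom 8 (O): bond orders sum to 2 → 0 H
  atom 11 (O): bond orders sum to 1 → 1 H
  atom 14 (O): bond orders sum to 2 → 0 H
Lipinski HBD = 1.

1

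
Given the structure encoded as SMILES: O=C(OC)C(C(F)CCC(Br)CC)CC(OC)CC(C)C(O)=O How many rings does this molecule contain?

0

In SMILES, each pair of matching ring-closure digits denotes one ring-closing bond; the number of such bonds equals the number of independent rings.
Ring-closure bonds here: 0.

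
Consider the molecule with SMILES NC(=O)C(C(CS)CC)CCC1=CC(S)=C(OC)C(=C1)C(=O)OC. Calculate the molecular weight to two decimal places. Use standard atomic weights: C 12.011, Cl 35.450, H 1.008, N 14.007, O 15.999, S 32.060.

371.51 g/mol

First, the molecular formula is C17H25NO4S2 (counting implicit H from valence).
  C: 17 × 12.011 = 204.187
  H: 25 × 1.008 = 25.200
  N: 1 × 14.007 = 14.007
  O: 4 × 15.999 = 63.996
  S: 2 × 32.060 = 64.120
Sum: 17×12.011 + 25×1.008 + 1×14.007 + 4×15.999 + 2×32.060 = 371.510 → 371.51 g/mol.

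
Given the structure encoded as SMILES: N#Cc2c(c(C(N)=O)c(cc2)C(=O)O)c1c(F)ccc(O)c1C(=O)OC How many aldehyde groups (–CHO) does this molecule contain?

Scan the SMILES for the aldehyde motif — none present.
Groups that are present: 1 amide, 1 carboxylic acid, 1 ester, 1 hydroxyl, 1 nitrile.

0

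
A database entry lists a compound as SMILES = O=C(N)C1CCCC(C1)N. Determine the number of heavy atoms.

Every atom symbol written in the SMILES (organic subset) is one heavy atom; implicit H are not written.
Heavy atoms by element → C:7, N:2, O:1.
Total: 10.

10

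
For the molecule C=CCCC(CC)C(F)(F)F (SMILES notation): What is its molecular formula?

Walk through each heavy atom and fill implicit hydrogens from standard valence (C 4, N 3, O 2, S 2, halogen 1):
  atom 1: C, bond orders sum to 2 (valence 4) → 2 H
  atom 2: C, bond orders sum to 3 (valence 4) → 1 H
  atom 3: C, bond orders sum to 2 (valence 4) → 2 H
  atom 4: C, bond orders sum to 2 (valence 4) → 2 H
  atom 5: C, bond orders sum to 3 (valence 4) → 1 H
  atom 6: C, bond orders sum to 2 (valence 4) → 2 H
  atom 7: C, bond orders sum to 1 (valence 4) → 3 H
  atom 8: C, bond orders sum to 4 (valence 4) → 0 H
  atom 9: F (halogen, monovalent) → 0 H
  atom 10: F (halogen, monovalent) → 0 H
  atom 11: F (halogen, monovalent) → 0 H
Totals → C:8, H:13, F:3.

C8H13F3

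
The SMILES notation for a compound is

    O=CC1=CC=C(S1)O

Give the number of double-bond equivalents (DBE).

4

Degree of unsaturation = (number of rings) + (number of π bonds).
Ring closures in the SMILES: 1.
π bonds: 3 double bonds (each 1 DoU) → 3 DoU from unsaturation.
Total DoU = 1 + 3 = 4.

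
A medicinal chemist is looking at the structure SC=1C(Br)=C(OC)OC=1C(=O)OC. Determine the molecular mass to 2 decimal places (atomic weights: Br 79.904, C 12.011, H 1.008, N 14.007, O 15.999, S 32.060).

First, the molecular formula is C7H7BrO4S (counting implicit H from valence).
  Br: 1 × 79.904 = 79.904
  C: 7 × 12.011 = 84.077
  H: 7 × 1.008 = 7.056
  O: 4 × 15.999 = 63.996
  S: 1 × 32.060 = 32.060
Sum: 1×79.904 + 7×12.011 + 7×1.008 + 4×15.999 + 1×32.060 = 267.093 → 267.09 g/mol.

267.09 g/mol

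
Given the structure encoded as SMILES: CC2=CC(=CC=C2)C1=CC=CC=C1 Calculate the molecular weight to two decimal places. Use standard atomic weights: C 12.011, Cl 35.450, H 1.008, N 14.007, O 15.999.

First, the molecular formula is C13H12 (counting implicit H from valence).
  C: 13 × 12.011 = 156.143
  H: 12 × 1.008 = 12.096
Sum: 13×12.011 + 12×1.008 = 168.239 → 168.24 g/mol.

168.24 g/mol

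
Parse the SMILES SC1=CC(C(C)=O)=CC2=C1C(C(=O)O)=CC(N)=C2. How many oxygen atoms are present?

Scan the SMILES for O atoms (remember two-letter symbols like Cl and Br are single atoms).
Oxygen count: 3.

3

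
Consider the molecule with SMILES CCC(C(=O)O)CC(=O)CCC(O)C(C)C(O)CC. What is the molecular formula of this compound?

Walk through each heavy atom and fill implicit hydrogens from standard valence (C 4, N 3, O 2, S 2, halogen 1):
  atom 1: C, bond orders sum to 1 (valence 4) → 3 H
  atom 2: C, bond orders sum to 2 (valence 4) → 2 H
  atom 3: C, bond orders sum to 3 (valence 4) → 1 H
  atom 4: C, bond orders sum to 4 (valence 4) → 0 H
  atom 5: O, bond orders sum to 2 (valence 2) → 0 H
  atom 6: O, bond orders sum to 1 (valence 2) → 1 H
  atom 7: C, bond orders sum to 2 (valence 4) → 2 H
  atom 8: C, bond orders sum to 4 (valence 4) → 0 H
  atom 9: O, bond orders sum to 2 (valence 2) → 0 H
  atom 10: C, bond orders sum to 2 (valence 4) → 2 H
  atom 11: C, bond orders sum to 2 (valence 4) → 2 H
  atom 12: C, bond orders sum to 3 (valence 4) → 1 H
  atom 13: O, bond orders sum to 1 (valence 2) → 1 H
  atom 14: C, bond orders sum to 3 (valence 4) → 1 H
  atom 15: C, bond orders sum to 1 (valence 4) → 3 H
  atom 16: C, bond orders sum to 3 (valence 4) → 1 H
  atom 17: O, bond orders sum to 1 (valence 2) → 1 H
  atom 18: C, bond orders sum to 2 (valence 4) → 2 H
  atom 19: C, bond orders sum to 1 (valence 4) → 3 H
Totals → C:14, H:26, O:5.

C14H26O5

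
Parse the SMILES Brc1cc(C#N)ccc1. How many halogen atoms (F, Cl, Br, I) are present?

1

Halogen atoms appear at heavy-atom position 1 (1×Br).
Other groups present: 1 nitrile.
Halogen count: 1.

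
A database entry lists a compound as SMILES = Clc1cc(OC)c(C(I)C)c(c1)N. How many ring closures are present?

In SMILES, each pair of matching ring-closure digits denotes one ring-closing bond; the number of such bonds equals the number of independent rings.
Ring-closure bonds here: 1.

1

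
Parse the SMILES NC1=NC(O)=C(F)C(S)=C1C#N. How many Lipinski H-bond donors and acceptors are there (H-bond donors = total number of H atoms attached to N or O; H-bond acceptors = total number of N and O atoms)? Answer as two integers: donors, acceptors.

3, 4

Donors: find every N or O and count the H atoms it carries.
  atom 1 (N): bond orders sum to 1 → 2 H
  atom 3 (N): bond orders sum to 3 → 0 H
  atom 5 (O): bond orders sum to 1 → 1 H
  atom 12 (N): bond orders sum to 3 → 0 H
Lipinski HBD = 3.
Acceptors: N atoms = 3, O atoms = 1 → HBA = 4.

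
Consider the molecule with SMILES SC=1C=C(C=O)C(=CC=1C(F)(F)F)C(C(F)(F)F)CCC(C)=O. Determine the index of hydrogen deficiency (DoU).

6

Molecular formula: C14H12F6O2S.
DoU = (2C + 2 + N − H − X) / 2, where X is the halogen count and O/S are ignored.
    = (2·14 + 2 + 0 − 12 − 6) / 2 = 12 / 2 = 6.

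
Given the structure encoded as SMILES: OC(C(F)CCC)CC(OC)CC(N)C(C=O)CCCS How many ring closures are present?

0

In SMILES, each pair of matching ring-closure digits denotes one ring-closing bond; the number of such bonds equals the number of independent rings.
Ring-closure bonds here: 0.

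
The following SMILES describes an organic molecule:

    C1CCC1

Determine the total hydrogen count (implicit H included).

Walk through each heavy atom and fill implicit hydrogens from standard valence (C 4, N 3, O 2, S 2, halogen 1):
  atom 1: C, bond orders sum to 2 (valence 4) → 2 H
  atom 2: C, bond orders sum to 2 (valence 4) → 2 H
  atom 3: C, bond orders sum to 2 (valence 4) → 2 H
  atom 4: C, bond orders sum to 2 (valence 4) → 2 H
Total hydrogens: 8.

8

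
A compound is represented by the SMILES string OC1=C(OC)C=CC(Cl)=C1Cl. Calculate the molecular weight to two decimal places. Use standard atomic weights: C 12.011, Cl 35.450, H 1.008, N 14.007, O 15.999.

First, the molecular formula is C7H6Cl2O2 (counting implicit H from valence).
  C: 7 × 12.011 = 84.077
  Cl: 2 × 35.450 = 70.900
  H: 6 × 1.008 = 6.048
  O: 2 × 15.999 = 31.998
Sum: 7×12.011 + 2×35.450 + 6×1.008 + 2×15.999 = 193.023 → 193.02 g/mol.

193.02 g/mol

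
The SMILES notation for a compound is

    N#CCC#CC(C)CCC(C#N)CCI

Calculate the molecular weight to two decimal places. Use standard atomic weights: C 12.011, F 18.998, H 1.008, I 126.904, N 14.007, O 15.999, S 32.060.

First, the molecular formula is C12H15IN2 (counting implicit H from valence).
  C: 12 × 12.011 = 144.132
  H: 15 × 1.008 = 15.120
  I: 1 × 126.904 = 126.904
  N: 2 × 14.007 = 28.014
Sum: 12×12.011 + 15×1.008 + 1×126.904 + 2×14.007 = 314.170 → 314.17 g/mol.

314.17 g/mol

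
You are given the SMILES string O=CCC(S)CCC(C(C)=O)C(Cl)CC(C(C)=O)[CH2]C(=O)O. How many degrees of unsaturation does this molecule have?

Degree of unsaturation = (number of rings) + (number of π bonds).
Ring closures in the SMILES: 0.
π bonds: 4 double bonds (each 1 DoU) → 4 DoU from unsaturation.
Total DoU = 0 + 4 = 4.

4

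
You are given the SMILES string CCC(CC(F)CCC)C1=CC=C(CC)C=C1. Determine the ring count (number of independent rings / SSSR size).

In SMILES, each pair of matching ring-closure digits denotes one ring-closing bond; the number of such bonds equals the number of independent rings.
Ring-closure bonds here: 1.

1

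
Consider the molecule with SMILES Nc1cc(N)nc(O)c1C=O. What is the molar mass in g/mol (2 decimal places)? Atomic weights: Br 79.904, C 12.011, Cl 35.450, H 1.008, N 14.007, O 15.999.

First, the molecular formula is C6H7N3O2 (counting implicit H from valence).
  C: 6 × 12.011 = 72.066
  H: 7 × 1.008 = 7.056
  N: 3 × 14.007 = 42.021
  O: 2 × 15.999 = 31.998
Sum: 6×12.011 + 7×1.008 + 3×14.007 + 2×15.999 = 153.141 → 153.14 g/mol.

153.14 g/mol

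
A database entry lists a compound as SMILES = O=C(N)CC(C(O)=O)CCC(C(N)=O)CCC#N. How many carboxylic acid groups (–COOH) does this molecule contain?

1

The carboxylic acid motif appears at heavy-atom position 6 in the SMILES.
Other groups present: 2 amide, 1 nitrile.
Carboxylic acid count: 1.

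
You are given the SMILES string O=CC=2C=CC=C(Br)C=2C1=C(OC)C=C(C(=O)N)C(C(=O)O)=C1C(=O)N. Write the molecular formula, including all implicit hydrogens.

Walk through each heavy atom and fill implicit hydrogens from standard valence (C 4, N 3, O 2, S 2, halogen 1):
  atom 1: O, bond orders sum to 2 (valence 2) → 0 H
  atom 2: C, bond orders sum to 3 (valence 4) → 1 H
  atom 3: C, bond orders sum to 4 (valence 4) → 0 H
  atom 4: C, bond orders sum to 3 (valence 4) → 1 H
  atom 5: C, bond orders sum to 3 (valence 4) → 1 H
  atom 6: C, bond orders sum to 3 (valence 4) → 1 H
  atom 7: C, bond orders sum to 4 (valence 4) → 0 H
  atom 8: Br (halogen, monovalent) → 0 H
  atom 9: C, bond orders sum to 4 (valence 4) → 0 H
  atom 10: C, bond orders sum to 4 (valence 4) → 0 H
  atom 11: C, bond orders sum to 4 (valence 4) → 0 H
  atom 12: O, bond orders sum to 2 (valence 2) → 0 H
  atom 13: C, bond orders sum to 1 (valence 4) → 3 H
  atom 14: C, bond orders sum to 3 (valence 4) → 1 H
  atom 15: C, bond orders sum to 4 (valence 4) → 0 H
  atom 16: C, bond orders sum to 4 (valence 4) → 0 H
  atom 17: O, bond orders sum to 2 (valence 2) → 0 H
  atom 18: N, bond orders sum to 1 (valence 3) → 2 H
  atom 19: C, bond orders sum to 4 (valence 4) → 0 H
  atom 20: C, bond orders sum to 4 (valence 4) → 0 H
  atom 21: O, bond orders sum to 2 (valence 2) → 0 H
  atom 22: O, bond orders sum to 1 (valence 2) → 1 H
  atom 23: C, bond orders sum to 4 (valence 4) → 0 H
  atom 24: C, bond orders sum to 4 (valence 4) → 0 H
  atom 25: O, bond orders sum to 2 (valence 2) → 0 H
  atom 26: N, bond orders sum to 1 (valence 3) → 2 H
Totals → C:17, H:13, Br:1, N:2, O:6.
In Hill order: C17H13BrN2O6.

C17H13BrN2O6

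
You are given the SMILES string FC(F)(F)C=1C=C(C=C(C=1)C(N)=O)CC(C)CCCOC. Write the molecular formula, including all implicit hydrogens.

C15H20F3NO2

Walk through each heavy atom and fill implicit hydrogens from standard valence (C 4, N 3, O 2, S 2, halogen 1):
  atom 1: F (halogen, monovalent) → 0 H
  atom 2: C, bond orders sum to 4 (valence 4) → 0 H
  atom 3: F (halogen, monovalent) → 0 H
  atom 4: F (halogen, monovalent) → 0 H
  atom 5: C, bond orders sum to 4 (valence 4) → 0 H
  atom 6: C, bond orders sum to 3 (valence 4) → 1 H
  atom 7: C, bond orders sum to 4 (valence 4) → 0 H
  atom 8: C, bond orders sum to 3 (valence 4) → 1 H
  atom 9: C, bond orders sum to 4 (valence 4) → 0 H
  atom 10: C, bond orders sum to 3 (valence 4) → 1 H
  atom 11: C, bond orders sum to 4 (valence 4) → 0 H
  atom 12: N, bond orders sum to 1 (valence 3) → 2 H
  atom 13: O, bond orders sum to 2 (valence 2) → 0 H
  atom 14: C, bond orders sum to 2 (valence 4) → 2 H
  atom 15: C, bond orders sum to 3 (valence 4) → 1 H
  atom 16: C, bond orders sum to 1 (valence 4) → 3 H
  atom 17: C, bond orders sum to 2 (valence 4) → 2 H
  atom 18: C, bond orders sum to 2 (valence 4) → 2 H
  atom 19: C, bond orders sum to 2 (valence 4) → 2 H
  atom 20: O, bond orders sum to 2 (valence 2) → 0 H
  atom 21: C, bond orders sum to 1 (valence 4) → 3 H
Totals → C:15, H:20, F:3, N:1, O:2.
In Hill order: C15H20F3NO2.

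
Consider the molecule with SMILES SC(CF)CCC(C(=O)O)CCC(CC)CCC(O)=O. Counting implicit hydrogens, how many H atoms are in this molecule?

Walk through each heavy atom and fill implicit hydrogens from standard valence (C 4, N 3, O 2, S 2, halogen 1):
  atom 1: S, bond orders sum to 1 (valence 2) → 1 H
  atom 2: C, bond orders sum to 3 (valence 4) → 1 H
  atom 3: C, bond orders sum to 2 (valence 4) → 2 H
  atom 4: F (halogen, monovalent) → 0 H
  atom 5: C, bond orders sum to 2 (valence 4) → 2 H
  atom 6: C, bond orders sum to 2 (valence 4) → 2 H
  atom 7: C, bond orders sum to 3 (valence 4) → 1 H
  atom 8: C, bond orders sum to 4 (valence 4) → 0 H
  atom 9: O, bond orders sum to 2 (valence 2) → 0 H
  atom 10: O, bond orders sum to 1 (valence 2) → 1 H
  atom 11: C, bond orders sum to 2 (valence 4) → 2 H
  atom 12: C, bond orders sum to 2 (valence 4) → 2 H
  atom 13: C, bond orders sum to 3 (valence 4) → 1 H
  atom 14: C, bond orders sum to 2 (valence 4) → 2 H
  atom 15: C, bond orders sum to 1 (valence 4) → 3 H
  atom 16: C, bond orders sum to 2 (valence 4) → 2 H
  atom 17: C, bond orders sum to 2 (valence 4) → 2 H
  atom 18: C, bond orders sum to 4 (valence 4) → 0 H
  atom 19: O, bond orders sum to 1 (valence 2) → 1 H
  atom 20: O, bond orders sum to 2 (valence 2) → 0 H
Total hydrogens: 25.

25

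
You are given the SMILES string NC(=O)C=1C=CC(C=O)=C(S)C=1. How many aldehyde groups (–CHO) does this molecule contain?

1

The aldehyde motif appears at heavy-atom position 8 in the SMILES.
Other groups present: 1 amide, 1 thiol.
Aldehyde count: 1.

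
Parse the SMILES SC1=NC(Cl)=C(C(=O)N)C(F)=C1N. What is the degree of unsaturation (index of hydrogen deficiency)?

Degree of unsaturation = (number of rings) + (number of π bonds).
Ring closures in the SMILES: 1.
π bonds: 4 double bonds (each 1 DoU) → 4 DoU from unsaturation.
Total DoU = 1 + 4 = 5.

5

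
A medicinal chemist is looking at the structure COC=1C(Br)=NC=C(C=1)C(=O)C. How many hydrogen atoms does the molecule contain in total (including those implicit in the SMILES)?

8

Walk through each heavy atom and fill implicit hydrogens from standard valence (C 4, N 3, O 2, S 2, halogen 1):
  atom 1: C, bond orders sum to 1 (valence 4) → 3 H
  atom 2: O, bond orders sum to 2 (valence 2) → 0 H
  atom 3: C, bond orders sum to 4 (valence 4) → 0 H
  atom 4: C, bond orders sum to 4 (valence 4) → 0 H
  atom 5: Br (halogen, monovalent) → 0 H
  atom 6: N, bond orders sum to 3 (valence 3) → 0 H
  atom 7: C, bond orders sum to 3 (valence 4) → 1 H
  atom 8: C, bond orders sum to 4 (valence 4) → 0 H
  atom 9: C, bond orders sum to 3 (valence 4) → 1 H
  atom 10: C, bond orders sum to 4 (valence 4) → 0 H
  atom 11: O, bond orders sum to 2 (valence 2) → 0 H
  atom 12: C, bond orders sum to 1 (valence 4) → 3 H
Total hydrogens: 8.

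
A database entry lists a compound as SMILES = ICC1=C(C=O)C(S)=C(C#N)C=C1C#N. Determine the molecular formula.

Walk through each heavy atom and fill implicit hydrogens from standard valence (C 4, N 3, O 2, S 2, halogen 1):
  atom 1: I (halogen, monovalent) → 0 H
  atom 2: C, bond orders sum to 2 (valence 4) → 2 H
  atom 3: C, bond orders sum to 4 (valence 4) → 0 H
  atom 4: C, bond orders sum to 4 (valence 4) → 0 H
  atom 5: C, bond orders sum to 3 (valence 4) → 1 H
  atom 6: O, bond orders sum to 2 (valence 2) → 0 H
  atom 7: C, bond orders sum to 4 (valence 4) → 0 H
  atom 8: S, bond orders sum to 1 (valence 2) → 1 H
  atom 9: C, bond orders sum to 4 (valence 4) → 0 H
  atom 10: C, bond orders sum to 4 (valence 4) → 0 H
  atom 11: N, bond orders sum to 3 (valence 3) → 0 H
  atom 12: C, bond orders sum to 3 (valence 4) → 1 H
  atom 13: C, bond orders sum to 4 (valence 4) → 0 H
  atom 14: C, bond orders sum to 4 (valence 4) → 0 H
  atom 15: N, bond orders sum to 3 (valence 3) → 0 H
Totals → C:10, H:5, I:1, N:2, O:1, S:1.
In Hill order: C10H5IN2OS.

C10H5IN2OS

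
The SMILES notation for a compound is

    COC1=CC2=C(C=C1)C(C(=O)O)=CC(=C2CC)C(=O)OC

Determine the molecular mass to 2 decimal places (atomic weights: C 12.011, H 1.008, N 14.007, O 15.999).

First, the molecular formula is C16H16O5 (counting implicit H from valence).
  C: 16 × 12.011 = 192.176
  H: 16 × 1.008 = 16.128
  O: 5 × 15.999 = 79.995
Sum: 16×12.011 + 16×1.008 + 5×15.999 = 288.299 → 288.30 g/mol.

288.30 g/mol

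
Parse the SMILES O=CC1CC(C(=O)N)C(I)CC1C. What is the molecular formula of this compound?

Walk through each heavy atom and fill implicit hydrogens from standard valence (C 4, N 3, O 2, S 2, halogen 1):
  atom 1: O, bond orders sum to 2 (valence 2) → 0 H
  atom 2: C, bond orders sum to 3 (valence 4) → 1 H
  atom 3: C, bond orders sum to 3 (valence 4) → 1 H
  atom 4: C, bond orders sum to 2 (valence 4) → 2 H
  atom 5: C, bond orders sum to 3 (valence 4) → 1 H
  atom 6: C, bond orders sum to 4 (valence 4) → 0 H
  atom 7: O, bond orders sum to 2 (valence 2) → 0 H
  atom 8: N, bond orders sum to 1 (valence 3) → 2 H
  atom 9: C, bond orders sum to 3 (valence 4) → 1 H
  atom 10: I (halogen, monovalent) → 0 H
  atom 11: C, bond orders sum to 2 (valence 4) → 2 H
  atom 12: C, bond orders sum to 3 (valence 4) → 1 H
  atom 13: C, bond orders sum to 1 (valence 4) → 3 H
Totals → C:9, H:14, I:1, N:1, O:2.

C9H14INO2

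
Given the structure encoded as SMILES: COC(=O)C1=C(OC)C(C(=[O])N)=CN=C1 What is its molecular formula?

C9H10N2O4

Walk through each heavy atom and fill implicit hydrogens from standard valence (C 4, N 3, O 2, S 2, halogen 1):
  atom 1: C, bond orders sum to 1 (valence 4) → 3 H
  atom 2: O, bond orders sum to 2 (valence 2) → 0 H
  atom 3: C, bond orders sum to 4 (valence 4) → 0 H
  atom 4: O, bond orders sum to 2 (valence 2) → 0 H
  atom 5: C, bond orders sum to 4 (valence 4) → 0 H
  atom 6: C, bond orders sum to 4 (valence 4) → 0 H
  atom 7: O, bond orders sum to 2 (valence 2) → 0 H
  atom 8: C, bond orders sum to 1 (valence 4) → 3 H
  atom 9: C, bond orders sum to 4 (valence 4) → 0 H
  atom 10: C, bond orders sum to 4 (valence 4) → 0 H
  atom 11: O with explicit H count 0
  atom 12: N, bond orders sum to 1 (valence 3) → 2 H
  atom 13: C, bond orders sum to 3 (valence 4) → 1 H
  atom 14: N, bond orders sum to 3 (valence 3) → 0 H
  atom 15: C, bond orders sum to 3 (valence 4) → 1 H
Totals → C:9, H:10, N:2, O:4.
In Hill order: C9H10N2O4.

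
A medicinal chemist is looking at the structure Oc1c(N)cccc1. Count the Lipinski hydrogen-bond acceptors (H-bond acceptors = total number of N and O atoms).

2

N atoms: 1; O atoms: 1.
Lipinski HBA = 1 + 1 = 2.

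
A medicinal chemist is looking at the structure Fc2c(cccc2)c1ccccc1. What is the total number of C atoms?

12

Count every carbon token in the SMILES (each C, including those in ring-closure positions and inside branches).
Carbon count: 12.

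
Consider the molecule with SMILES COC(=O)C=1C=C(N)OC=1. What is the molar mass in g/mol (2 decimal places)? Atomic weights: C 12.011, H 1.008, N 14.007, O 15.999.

141.13 g/mol

First, the molecular formula is C6H7NO3 (counting implicit H from valence).
  C: 6 × 12.011 = 72.066
  H: 7 × 1.008 = 7.056
  N: 1 × 14.007 = 14.007
  O: 3 × 15.999 = 47.997
Sum: 6×12.011 + 7×1.008 + 1×14.007 + 3×15.999 = 141.126 → 141.13 g/mol.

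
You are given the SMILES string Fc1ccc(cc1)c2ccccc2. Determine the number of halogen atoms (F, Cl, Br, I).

1

Halogen atoms appear at heavy-atom position 1 (1×F).
Halogen count: 1.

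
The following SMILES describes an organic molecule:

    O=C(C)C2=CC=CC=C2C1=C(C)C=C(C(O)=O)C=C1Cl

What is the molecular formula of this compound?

Walk through each heavy atom and fill implicit hydrogens from standard valence (C 4, N 3, O 2, S 2, halogen 1):
  atom 1: O, bond orders sum to 2 (valence 2) → 0 H
  atom 2: C, bond orders sum to 4 (valence 4) → 0 H
  atom 3: C, bond orders sum to 1 (valence 4) → 3 H
  atom 4: C, bond orders sum to 4 (valence 4) → 0 H
  atom 5: C, bond orders sum to 3 (valence 4) → 1 H
  atom 6: C, bond orders sum to 3 (valence 4) → 1 H
  atom 7: C, bond orders sum to 3 (valence 4) → 1 H
  atom 8: C, bond orders sum to 3 (valence 4) → 1 H
  atom 9: C, bond orders sum to 4 (valence 4) → 0 H
  atom 10: C, bond orders sum to 4 (valence 4) → 0 H
  atom 11: C, bond orders sum to 4 (valence 4) → 0 H
  atom 12: C, bond orders sum to 1 (valence 4) → 3 H
  atom 13: C, bond orders sum to 3 (valence 4) → 1 H
  atom 14: C, bond orders sum to 4 (valence 4) → 0 H
  atom 15: C, bond orders sum to 4 (valence 4) → 0 H
  atom 16: O, bond orders sum to 1 (valence 2) → 1 H
  atom 17: O, bond orders sum to 2 (valence 2) → 0 H
  atom 18: C, bond orders sum to 3 (valence 4) → 1 H
  atom 19: C, bond orders sum to 4 (valence 4) → 0 H
  atom 20: Cl (halogen, monovalent) → 0 H
Totals → C:16, H:13, Cl:1, O:3.

C16H13ClO3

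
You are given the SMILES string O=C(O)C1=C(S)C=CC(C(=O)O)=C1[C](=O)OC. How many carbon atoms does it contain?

10

Count every carbon token in the SMILES (each C, including those in ring-closure positions and inside branches).
Carbon count: 10.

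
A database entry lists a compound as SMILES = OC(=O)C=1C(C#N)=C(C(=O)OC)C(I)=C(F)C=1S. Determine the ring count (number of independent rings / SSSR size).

1

In SMILES, each pair of matching ring-closure digits denotes one ring-closing bond; the number of such bonds equals the number of independent rings.
Ring-closure bonds here: 1.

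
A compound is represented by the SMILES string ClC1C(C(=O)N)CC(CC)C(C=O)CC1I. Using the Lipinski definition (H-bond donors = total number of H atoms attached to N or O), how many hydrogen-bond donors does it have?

2

Donors: find every N or O and count the H atoms it carries.
  atom 5 (O): bond orders sum to 2 → 0 H
  atom 6 (N): bond orders sum to 1 → 2 H
  atom 13 (O): bond orders sum to 2 → 0 H
Lipinski HBD = 2.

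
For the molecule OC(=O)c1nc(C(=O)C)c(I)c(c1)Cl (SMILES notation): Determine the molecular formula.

Walk through each heavy atom and fill implicit hydrogens from standard valence (C 4, N 3, O 2, S 2, halogen 1); for lowercase aromatic atoms, an aromatic c carries 1 H when it has two neighbours and 0 H with three, and aromatic n carries 0 H:
  atom 1: O, bond orders sum to 1 (valence 2) → 1 H
  atom 2: C, bond orders sum to 4 (valence 4) → 0 H
  atom 3: O, bond orders sum to 2 (valence 2) → 0 H
  atom 4: aromatic c, 3 neighbours → 0 H
  atom 5: aromatic n, 2 neighbours → 0 H
  atom 6: aromatic c, 3 neighbours → 0 H
  atom 7: C, bond orders sum to 4 (valence 4) → 0 H
  atom 8: O, bond orders sum to 2 (valence 2) → 0 H
  atom 9: C, bond orders sum to 1 (valence 4) → 3 H
  atom 10: aromatic c, 3 neighbours → 0 H
  atom 11: I (halogen, monovalent) → 0 H
  atom 12: aromatic c, 3 neighbours → 0 H
  atom 13: aromatic c, 2 neighbours → 1 H
  atom 14: Cl (halogen, monovalent) → 0 H
Totals → C:8, H:5, Cl:1, I:1, N:1, O:3.
In Hill order: C8H5ClINO3.

C8H5ClINO3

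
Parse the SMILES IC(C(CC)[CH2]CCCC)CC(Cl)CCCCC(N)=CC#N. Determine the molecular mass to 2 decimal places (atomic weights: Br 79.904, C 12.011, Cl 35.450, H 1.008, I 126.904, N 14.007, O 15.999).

438.82 g/mol

First, the molecular formula is C18H32ClIN2 (counting implicit H from valence).
  C: 18 × 12.011 = 216.198
  Cl: 1 × 35.450 = 35.450
  H: 32 × 1.008 = 32.256
  I: 1 × 126.904 = 126.904
  N: 2 × 14.007 = 28.014
Sum: 18×12.011 + 1×35.450 + 32×1.008 + 1×126.904 + 2×14.007 = 438.822 → 438.82 g/mol.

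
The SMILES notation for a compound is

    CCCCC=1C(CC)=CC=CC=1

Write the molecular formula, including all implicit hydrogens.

Walk through each heavy atom and fill implicit hydrogens from standard valence (C 4, N 3, O 2, S 2, halogen 1):
  atom 1: C, bond orders sum to 1 (valence 4) → 3 H
  atom 2: C, bond orders sum to 2 (valence 4) → 2 H
  atom 3: C, bond orders sum to 2 (valence 4) → 2 H
  atom 4: C, bond orders sum to 2 (valence 4) → 2 H
  atom 5: C, bond orders sum to 4 (valence 4) → 0 H
  atom 6: C, bond orders sum to 4 (valence 4) → 0 H
  atom 7: C, bond orders sum to 2 (valence 4) → 2 H
  atom 8: C, bond orders sum to 1 (valence 4) → 3 H
  atom 9: C, bond orders sum to 3 (valence 4) → 1 H
  atom 10: C, bond orders sum to 3 (valence 4) → 1 H
  atom 11: C, bond orders sum to 3 (valence 4) → 1 H
  atom 12: C, bond orders sum to 3 (valence 4) → 1 H
Totals → C:12, H:18.

C12H18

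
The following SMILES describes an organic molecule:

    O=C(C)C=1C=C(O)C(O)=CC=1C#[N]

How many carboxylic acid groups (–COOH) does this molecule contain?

0

Scan the SMILES for the carboxylic acid motif — none present.
Groups that are present: 2 hydroxyl, 1 ketone, 1 nitrile.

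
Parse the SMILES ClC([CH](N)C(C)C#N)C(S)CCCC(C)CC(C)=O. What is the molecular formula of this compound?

Walk through each heavy atom and fill implicit hydrogens from standard valence (C 4, N 3, O 2, S 2, halogen 1):
  atom 1: Cl (halogen, monovalent) → 0 H
  atom 2: C, bond orders sum to 3 (valence 4) → 1 H
  atom 3: C with explicit H count 1
  atom 4: N, bond orders sum to 1 (valence 3) → 2 H
  atom 5: C, bond orders sum to 3 (valence 4) → 1 H
  atom 6: C, bond orders sum to 1 (valence 4) → 3 H
  atom 7: C, bond orders sum to 4 (valence 4) → 0 H
  atom 8: N, bond orders sum to 3 (valence 3) → 0 H
  atom 9: C, bond orders sum to 3 (valence 4) → 1 H
  atom 10: S, bond orders sum to 1 (valence 2) → 1 H
  atom 11: C, bond orders sum to 2 (valence 4) → 2 H
  atom 12: C, bond orders sum to 2 (valence 4) → 2 H
  atom 13: C, bond orders sum to 2 (valence 4) → 2 H
  atom 14: C, bond orders sum to 3 (valence 4) → 1 H
  atom 15: C, bond orders sum to 1 (valence 4) → 3 H
  atom 16: C, bond orders sum to 2 (valence 4) → 2 H
  atom 17: C, bond orders sum to 4 (valence 4) → 0 H
  atom 18: C, bond orders sum to 1 (valence 4) → 3 H
  atom 19: O, bond orders sum to 2 (valence 2) → 0 H
Totals → C:14, H:25, Cl:1, N:2, O:1, S:1.
In Hill order: C14H25ClN2OS.

C14H25ClN2OS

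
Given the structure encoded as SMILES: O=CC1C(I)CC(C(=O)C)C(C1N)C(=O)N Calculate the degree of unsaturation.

Molecular formula: C10H15IN2O3.
DoU = (2C + 2 + N − H − X) / 2, where X is the halogen count and O/S are ignored.
    = (2·10 + 2 + 2 − 15 − 1) / 2 = 8 / 2 = 4.

4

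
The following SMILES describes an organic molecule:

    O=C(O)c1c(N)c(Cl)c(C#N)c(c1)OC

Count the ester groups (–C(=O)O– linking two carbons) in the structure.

0

Scan the SMILES for the ester motif — none present.
Groups that are present: 1 carboxylic acid, 1 ether, 1 nitrile, 1 primary amine.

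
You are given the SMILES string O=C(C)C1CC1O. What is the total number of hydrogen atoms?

8

Walk through each heavy atom and fill implicit hydrogens from standard valence (C 4, N 3, O 2, S 2, halogen 1):
  atom 1: O, bond orders sum to 2 (valence 2) → 0 H
  atom 2: C, bond orders sum to 4 (valence 4) → 0 H
  atom 3: C, bond orders sum to 1 (valence 4) → 3 H
  atom 4: C, bond orders sum to 3 (valence 4) → 1 H
  atom 5: C, bond orders sum to 2 (valence 4) → 2 H
  atom 6: C, bond orders sum to 3 (valence 4) → 1 H
  atom 7: O, bond orders sum to 1 (valence 2) → 1 H
Total hydrogens: 8.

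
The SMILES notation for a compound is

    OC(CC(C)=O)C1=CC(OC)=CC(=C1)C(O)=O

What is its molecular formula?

C12H14O5

Walk through each heavy atom and fill implicit hydrogens from standard valence (C 4, N 3, O 2, S 2, halogen 1):
  atom 1: O, bond orders sum to 1 (valence 2) → 1 H
  atom 2: C, bond orders sum to 3 (valence 4) → 1 H
  atom 3: C, bond orders sum to 2 (valence 4) → 2 H
  atom 4: C, bond orders sum to 4 (valence 4) → 0 H
  atom 5: C, bond orders sum to 1 (valence 4) → 3 H
  atom 6: O, bond orders sum to 2 (valence 2) → 0 H
  atom 7: C, bond orders sum to 4 (valence 4) → 0 H
  atom 8: C, bond orders sum to 3 (valence 4) → 1 H
  atom 9: C, bond orders sum to 4 (valence 4) → 0 H
  atom 10: O, bond orders sum to 2 (valence 2) → 0 H
  atom 11: C, bond orders sum to 1 (valence 4) → 3 H
  atom 12: C, bond orders sum to 3 (valence 4) → 1 H
  atom 13: C, bond orders sum to 4 (valence 4) → 0 H
  atom 14: C, bond orders sum to 3 (valence 4) → 1 H
  atom 15: C, bond orders sum to 4 (valence 4) → 0 H
  atom 16: O, bond orders sum to 1 (valence 2) → 1 H
  atom 17: O, bond orders sum to 2 (valence 2) → 0 H
Totals → C:12, H:14, O:5.
In Hill order: C12H14O5.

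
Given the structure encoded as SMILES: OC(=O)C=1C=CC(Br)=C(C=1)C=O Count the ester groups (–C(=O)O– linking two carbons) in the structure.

Scan the SMILES for the ester motif — none present.
Groups that are present: 1 aldehyde, 1 carboxylic acid.

0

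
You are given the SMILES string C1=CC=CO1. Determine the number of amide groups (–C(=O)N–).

Scan the SMILES for the amide motif — none present.

0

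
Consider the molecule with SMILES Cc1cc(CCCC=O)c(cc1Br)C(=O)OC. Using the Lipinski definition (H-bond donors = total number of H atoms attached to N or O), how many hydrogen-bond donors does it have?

0

Donors: find every N or O and count the H atoms it carries.
  atom 9 (O): bond orders sum to 2 → 0 H
  atom 15 (O): bond orders sum to 2 → 0 H
  atom 16 (O): bond orders sum to 2 → 0 H
Lipinski HBD = 0.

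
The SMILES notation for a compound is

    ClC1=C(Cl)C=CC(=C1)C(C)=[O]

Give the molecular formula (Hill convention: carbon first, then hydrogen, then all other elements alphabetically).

C8H6Cl2O

Walk through each heavy atom and fill implicit hydrogens from standard valence (C 4, N 3, O 2, S 2, halogen 1):
  atom 1: Cl (halogen, monovalent) → 0 H
  atom 2: C, bond orders sum to 4 (valence 4) → 0 H
  atom 3: C, bond orders sum to 4 (valence 4) → 0 H
  atom 4: Cl (halogen, monovalent) → 0 H
  atom 5: C, bond orders sum to 3 (valence 4) → 1 H
  atom 6: C, bond orders sum to 3 (valence 4) → 1 H
  atom 7: C, bond orders sum to 4 (valence 4) → 0 H
  atom 8: C, bond orders sum to 3 (valence 4) → 1 H
  atom 9: C, bond orders sum to 4 (valence 4) → 0 H
  atom 10: C, bond orders sum to 1 (valence 4) → 3 H
  atom 11: O with explicit H count 0
Totals → C:8, H:6, Cl:2, O:1.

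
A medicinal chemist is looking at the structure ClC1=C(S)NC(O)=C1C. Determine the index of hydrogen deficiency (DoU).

3

Degree of unsaturation = (number of rings) + (number of π bonds).
Ring closures in the SMILES: 1.
π bonds: 2 double bonds (each 1 DoU) → 2 DoU from unsaturation.
Total DoU = 1 + 2 = 3.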